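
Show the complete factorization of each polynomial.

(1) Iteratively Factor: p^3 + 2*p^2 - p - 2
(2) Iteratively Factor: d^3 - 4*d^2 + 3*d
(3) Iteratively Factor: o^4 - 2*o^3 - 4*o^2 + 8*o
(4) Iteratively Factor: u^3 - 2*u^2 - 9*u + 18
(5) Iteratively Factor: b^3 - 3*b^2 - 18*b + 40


(1) = (p - 1)*(p^2 + 3*p + 2) = (p - 1)*(p + 2)*(p + 1)
(2) = (d - 3)*(d^2 - d) = d*(d - 3)*(d - 1)
(3) = (o + 2)*(o^3 - 4*o^2 + 4*o) = (o - 2)*(o + 2)*(o^2 - 2*o) = o*(o - 2)*(o + 2)*(o - 2)
(4) = (u - 3)*(u^2 + u - 6) = (u - 3)*(u + 3)*(u - 2)
(5) = (b - 5)*(b^2 + 2*b - 8) = (b - 5)*(b + 4)*(b - 2)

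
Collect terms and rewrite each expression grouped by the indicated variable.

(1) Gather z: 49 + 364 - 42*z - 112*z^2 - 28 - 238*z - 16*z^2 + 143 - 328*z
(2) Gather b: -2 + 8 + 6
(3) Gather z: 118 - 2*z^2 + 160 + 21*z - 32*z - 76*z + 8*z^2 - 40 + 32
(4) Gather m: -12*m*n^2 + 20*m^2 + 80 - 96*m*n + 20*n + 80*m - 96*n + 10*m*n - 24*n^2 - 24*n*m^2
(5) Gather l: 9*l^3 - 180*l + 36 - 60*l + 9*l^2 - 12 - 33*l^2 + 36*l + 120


(1) = -128*z^2 - 608*z + 528
(2) = 12
(3) = 6*z^2 - 87*z + 270
(4) = m^2*(20 - 24*n) + m*(-12*n^2 - 86*n + 80) - 24*n^2 - 76*n + 80
(5) = 9*l^3 - 24*l^2 - 204*l + 144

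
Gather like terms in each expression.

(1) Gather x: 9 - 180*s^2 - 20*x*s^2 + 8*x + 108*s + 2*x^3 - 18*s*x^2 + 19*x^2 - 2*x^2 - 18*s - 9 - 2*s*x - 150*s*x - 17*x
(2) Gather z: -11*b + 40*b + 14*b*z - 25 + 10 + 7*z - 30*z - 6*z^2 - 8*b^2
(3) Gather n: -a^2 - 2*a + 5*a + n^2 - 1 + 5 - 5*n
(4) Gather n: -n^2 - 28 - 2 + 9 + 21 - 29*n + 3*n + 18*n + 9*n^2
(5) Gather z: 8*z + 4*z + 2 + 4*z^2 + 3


(1) = -180*s^2 + 90*s + 2*x^3 + x^2*(17 - 18*s) + x*(-20*s^2 - 152*s - 9)
(2) = -8*b^2 + 29*b - 6*z^2 + z*(14*b - 23) - 15
(3) = -a^2 + 3*a + n^2 - 5*n + 4
(4) = 8*n^2 - 8*n
(5) = 4*z^2 + 12*z + 5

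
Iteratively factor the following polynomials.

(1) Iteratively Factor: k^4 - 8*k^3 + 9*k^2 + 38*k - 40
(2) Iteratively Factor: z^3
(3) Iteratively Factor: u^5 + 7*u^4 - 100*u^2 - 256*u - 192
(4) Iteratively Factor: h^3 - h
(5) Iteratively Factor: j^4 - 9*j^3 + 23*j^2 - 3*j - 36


(1) = (k - 4)*(k^3 - 4*k^2 - 7*k + 10) = (k - 4)*(k + 2)*(k^2 - 6*k + 5) = (k - 5)*(k - 4)*(k + 2)*(k - 1)
(2) = (z)*(z^2) = z^2*(z)
(3) = (u + 2)*(u^4 + 5*u^3 - 10*u^2 - 80*u - 96) = (u + 2)*(u + 4)*(u^3 + u^2 - 14*u - 24) = (u - 4)*(u + 2)*(u + 4)*(u^2 + 5*u + 6) = (u - 4)*(u + 2)^2*(u + 4)*(u + 3)
(4) = (h - 1)*(h^2 + h) = h*(h - 1)*(h + 1)
(5) = (j - 3)*(j^3 - 6*j^2 + 5*j + 12) = (j - 4)*(j - 3)*(j^2 - 2*j - 3) = (j - 4)*(j - 3)*(j + 1)*(j - 3)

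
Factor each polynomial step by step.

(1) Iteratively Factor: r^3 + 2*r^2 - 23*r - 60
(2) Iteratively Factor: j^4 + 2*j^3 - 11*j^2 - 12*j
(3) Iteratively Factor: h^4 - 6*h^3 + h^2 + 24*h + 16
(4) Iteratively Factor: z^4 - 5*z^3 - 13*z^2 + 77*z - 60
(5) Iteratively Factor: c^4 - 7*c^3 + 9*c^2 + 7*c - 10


(1) = (r - 5)*(r^2 + 7*r + 12) = (r - 5)*(r + 4)*(r + 3)
(2) = (j - 3)*(j^3 + 5*j^2 + 4*j) = j*(j - 3)*(j^2 + 5*j + 4) = j*(j - 3)*(j + 1)*(j + 4)
(3) = (h + 1)*(h^3 - 7*h^2 + 8*h + 16) = (h - 4)*(h + 1)*(h^2 - 3*h - 4) = (h - 4)^2*(h + 1)*(h + 1)
(4) = (z - 5)*(z^3 - 13*z + 12) = (z - 5)*(z - 1)*(z^2 + z - 12) = (z - 5)*(z - 3)*(z - 1)*(z + 4)
(5) = (c + 1)*(c^3 - 8*c^2 + 17*c - 10) = (c - 2)*(c + 1)*(c^2 - 6*c + 5) = (c - 2)*(c - 1)*(c + 1)*(c - 5)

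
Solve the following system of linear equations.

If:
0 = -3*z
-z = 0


Then:
z = 0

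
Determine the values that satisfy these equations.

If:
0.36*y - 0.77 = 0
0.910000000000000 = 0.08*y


Then:
No Solution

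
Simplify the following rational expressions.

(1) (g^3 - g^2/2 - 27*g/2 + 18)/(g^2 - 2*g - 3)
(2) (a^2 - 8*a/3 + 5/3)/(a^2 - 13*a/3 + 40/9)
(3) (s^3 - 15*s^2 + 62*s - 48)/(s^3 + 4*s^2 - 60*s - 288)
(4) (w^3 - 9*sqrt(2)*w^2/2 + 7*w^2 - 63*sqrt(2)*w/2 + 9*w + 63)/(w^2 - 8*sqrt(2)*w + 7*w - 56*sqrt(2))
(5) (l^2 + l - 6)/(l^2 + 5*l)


(1) = (2*g^2 + 5*g - 12)/(2*g + 2)
(2) = (3*a - 3)/(3*a - 8)
(3) = (s^2 - 7*s + 6)/(s^2 + 12*s + 36)
(4) = (2*w^2 - 9*sqrt(2)*w + 18)/(2*w - 16*sqrt(2))
(5) = (l^2 + l - 6)/(l^2 + 5*l)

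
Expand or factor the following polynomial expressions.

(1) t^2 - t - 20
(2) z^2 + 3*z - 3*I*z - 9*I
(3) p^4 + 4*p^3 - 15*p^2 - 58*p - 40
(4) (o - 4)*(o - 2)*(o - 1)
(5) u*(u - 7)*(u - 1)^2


(1) = (t - 5)*(t + 4)
(2) = (z + 3)*(z - 3*I)
(3) = (p - 4)*(p + 1)*(p + 2)*(p + 5)
(4) = o^3 - 7*o^2 + 14*o - 8
(5) = u^4 - 9*u^3 + 15*u^2 - 7*u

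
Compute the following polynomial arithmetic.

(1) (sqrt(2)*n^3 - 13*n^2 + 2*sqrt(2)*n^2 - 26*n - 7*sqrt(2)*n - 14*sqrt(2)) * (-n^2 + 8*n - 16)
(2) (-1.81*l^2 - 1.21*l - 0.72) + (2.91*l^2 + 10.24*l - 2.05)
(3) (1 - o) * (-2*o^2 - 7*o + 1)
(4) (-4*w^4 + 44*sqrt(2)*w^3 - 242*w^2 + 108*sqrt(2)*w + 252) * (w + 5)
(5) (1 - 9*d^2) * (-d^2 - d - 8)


(1) = -sqrt(2)*n^5 + 6*sqrt(2)*n^4 + 13*n^4 - 78*n^3 + 7*sqrt(2)*n^3 - 74*sqrt(2)*n^2 + 416*n + 224*sqrt(2)
(2) = 1.1*l^2 + 9.03*l - 2.77
(3) = 2*o^3 + 5*o^2 - 8*o + 1
(4) = -4*w^5 - 20*w^4 + 44*sqrt(2)*w^4 - 242*w^3 + 220*sqrt(2)*w^3 - 1210*w^2 + 108*sqrt(2)*w^2 + 252*w + 540*sqrt(2)*w + 1260
(5) = 9*d^4 + 9*d^3 + 71*d^2 - d - 8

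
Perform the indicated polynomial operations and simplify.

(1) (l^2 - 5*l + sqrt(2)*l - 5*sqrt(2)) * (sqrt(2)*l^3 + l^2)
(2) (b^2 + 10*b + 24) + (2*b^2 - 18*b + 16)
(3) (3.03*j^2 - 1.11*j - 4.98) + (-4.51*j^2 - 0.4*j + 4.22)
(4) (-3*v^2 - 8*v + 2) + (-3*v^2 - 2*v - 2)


(1) = sqrt(2)*l^5 - 5*sqrt(2)*l^4 + 3*l^4 - 15*l^3 + sqrt(2)*l^3 - 5*sqrt(2)*l^2
(2) = 3*b^2 - 8*b + 40
(3) = -1.48*j^2 - 1.51*j - 0.76
(4) = -6*v^2 - 10*v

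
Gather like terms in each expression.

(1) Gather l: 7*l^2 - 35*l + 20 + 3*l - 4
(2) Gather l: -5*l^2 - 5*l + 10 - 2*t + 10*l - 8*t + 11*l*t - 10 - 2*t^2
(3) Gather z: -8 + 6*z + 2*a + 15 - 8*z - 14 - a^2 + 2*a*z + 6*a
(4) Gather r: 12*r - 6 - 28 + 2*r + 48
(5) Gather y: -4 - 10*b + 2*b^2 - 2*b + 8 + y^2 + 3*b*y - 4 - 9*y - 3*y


(1) = 7*l^2 - 32*l + 16
(2) = -5*l^2 + l*(11*t + 5) - 2*t^2 - 10*t
(3) = -a^2 + 8*a + z*(2*a - 2) - 7
(4) = 14*r + 14
(5) = 2*b^2 - 12*b + y^2 + y*(3*b - 12)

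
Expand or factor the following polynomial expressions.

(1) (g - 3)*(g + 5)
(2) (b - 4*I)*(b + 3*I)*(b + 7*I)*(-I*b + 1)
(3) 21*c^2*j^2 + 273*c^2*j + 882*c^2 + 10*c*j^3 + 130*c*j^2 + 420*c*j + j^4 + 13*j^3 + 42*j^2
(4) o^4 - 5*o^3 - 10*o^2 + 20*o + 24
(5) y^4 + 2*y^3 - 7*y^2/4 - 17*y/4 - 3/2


(1) = g^2 + 2*g - 15
(2) = -I*b^4 + 7*b^3 - 13*I*b^2 + 103*b + 84*I
(3) = (3*c + j)*(7*c + j)*(j + 6)*(j + 7)
(4) = (o - 6)*(o - 2)*(o + 1)*(o + 2)
(5) = (y - 3/2)*(y + 1/2)*(y + 1)*(y + 2)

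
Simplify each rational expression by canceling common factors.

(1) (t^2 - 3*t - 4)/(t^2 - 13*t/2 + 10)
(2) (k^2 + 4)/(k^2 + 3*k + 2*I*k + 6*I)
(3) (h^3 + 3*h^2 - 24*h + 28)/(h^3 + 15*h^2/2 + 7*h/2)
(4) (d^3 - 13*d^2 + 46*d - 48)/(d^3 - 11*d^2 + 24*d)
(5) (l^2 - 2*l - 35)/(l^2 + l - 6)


(1) = (2*t + 2)/(2*t - 5)
(2) = (k - 2*I)/(k + 3)
(3) = (2*h^2 - 8*h + 8)/(2*h^2 + h)
(4) = (d - 2)/d
(5) = (l^2 - 2*l - 35)/(l^2 + l - 6)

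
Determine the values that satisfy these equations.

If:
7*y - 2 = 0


Then:
y = 2/7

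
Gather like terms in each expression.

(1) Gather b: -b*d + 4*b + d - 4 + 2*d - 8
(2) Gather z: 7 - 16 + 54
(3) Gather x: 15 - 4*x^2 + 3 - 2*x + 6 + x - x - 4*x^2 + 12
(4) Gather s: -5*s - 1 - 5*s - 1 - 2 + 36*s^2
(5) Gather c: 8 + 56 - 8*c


(1) = b*(4 - d) + 3*d - 12
(2) = 45
(3) = -8*x^2 - 2*x + 36
(4) = 36*s^2 - 10*s - 4
(5) = 64 - 8*c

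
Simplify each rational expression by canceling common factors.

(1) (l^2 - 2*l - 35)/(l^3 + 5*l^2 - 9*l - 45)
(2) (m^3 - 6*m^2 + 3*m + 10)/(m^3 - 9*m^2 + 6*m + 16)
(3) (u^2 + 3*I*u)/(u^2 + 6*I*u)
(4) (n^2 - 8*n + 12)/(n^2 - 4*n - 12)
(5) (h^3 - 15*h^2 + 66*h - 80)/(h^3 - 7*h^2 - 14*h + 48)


(1) = (l - 7)/(l^2 - 9)
(2) = (m - 5)/(m - 8)
(3) = (u + 3*I)/(u + 6*I)
(4) = (n - 2)/(n + 2)
(5) = (h - 5)/(h + 3)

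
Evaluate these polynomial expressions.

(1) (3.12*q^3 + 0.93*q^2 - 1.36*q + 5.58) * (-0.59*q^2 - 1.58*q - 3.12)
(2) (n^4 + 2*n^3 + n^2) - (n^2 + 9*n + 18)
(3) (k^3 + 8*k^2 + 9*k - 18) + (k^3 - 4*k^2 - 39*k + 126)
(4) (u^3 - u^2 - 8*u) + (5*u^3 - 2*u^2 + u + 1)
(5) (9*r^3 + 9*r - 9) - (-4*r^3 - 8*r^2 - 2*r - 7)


(1) = -1.8408*q^5 - 5.4783*q^4 - 10.4014*q^3 - 4.045*q^2 - 4.5732*q - 17.4096
(2) = n^4 + 2*n^3 - 9*n - 18
(3) = 2*k^3 + 4*k^2 - 30*k + 108
(4) = 6*u^3 - 3*u^2 - 7*u + 1
(5) = 13*r^3 + 8*r^2 + 11*r - 2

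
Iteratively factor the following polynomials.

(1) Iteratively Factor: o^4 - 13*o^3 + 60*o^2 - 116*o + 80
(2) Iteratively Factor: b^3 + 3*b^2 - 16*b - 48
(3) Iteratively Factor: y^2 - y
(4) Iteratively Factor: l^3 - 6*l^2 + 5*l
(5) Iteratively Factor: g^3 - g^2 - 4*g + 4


(1) = (o - 2)*(o^3 - 11*o^2 + 38*o - 40) = (o - 4)*(o - 2)*(o^2 - 7*o + 10) = (o - 4)*(o - 2)^2*(o - 5)
(2) = (b + 3)*(b^2 - 16) = (b - 4)*(b + 3)*(b + 4)
(3) = (y - 1)*(y)
(4) = (l - 1)*(l^2 - 5*l) = l*(l - 1)*(l - 5)
(5) = (g - 2)*(g^2 + g - 2) = (g - 2)*(g - 1)*(g + 2)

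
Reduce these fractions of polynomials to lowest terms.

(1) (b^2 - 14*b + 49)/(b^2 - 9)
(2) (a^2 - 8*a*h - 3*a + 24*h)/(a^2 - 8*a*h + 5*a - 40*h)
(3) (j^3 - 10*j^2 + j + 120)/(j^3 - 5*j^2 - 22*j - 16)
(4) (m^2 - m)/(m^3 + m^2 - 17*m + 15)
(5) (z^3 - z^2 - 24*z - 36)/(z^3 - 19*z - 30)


(1) = (b^2 - 14*b + 49)/(b^2 - 9)
(2) = (a - 3)/(a + 5)
(3) = (j^2 - 2*j - 15)/(j^2 + 3*j + 2)
(4) = m/(m^2 + 2*m - 15)
(5) = (z - 6)/(z - 5)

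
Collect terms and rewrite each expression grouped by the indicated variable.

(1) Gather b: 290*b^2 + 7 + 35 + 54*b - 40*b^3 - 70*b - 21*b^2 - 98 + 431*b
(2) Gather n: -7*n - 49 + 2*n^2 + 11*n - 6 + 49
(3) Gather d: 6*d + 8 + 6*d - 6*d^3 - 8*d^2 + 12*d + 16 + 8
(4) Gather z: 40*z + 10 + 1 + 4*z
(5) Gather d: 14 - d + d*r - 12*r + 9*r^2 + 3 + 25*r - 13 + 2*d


(1) = -40*b^3 + 269*b^2 + 415*b - 56
(2) = 2*n^2 + 4*n - 6
(3) = -6*d^3 - 8*d^2 + 24*d + 32
(4) = 44*z + 11
(5) = d*(r + 1) + 9*r^2 + 13*r + 4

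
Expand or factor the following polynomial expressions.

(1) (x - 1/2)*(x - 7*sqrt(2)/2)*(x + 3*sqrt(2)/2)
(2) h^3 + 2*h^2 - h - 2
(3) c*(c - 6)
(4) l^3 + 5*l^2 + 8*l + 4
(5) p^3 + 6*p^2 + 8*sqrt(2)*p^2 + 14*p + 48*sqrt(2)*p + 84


(1) = x^3 - 2*sqrt(2)*x^2 - x^2/2 - 21*x/2 + sqrt(2)*x + 21/4
(2) = (h - 1)*(h + 1)*(h + 2)
(3) = c^2 - 6*c
(4) = (l + 1)*(l + 2)^2
(5) = (p + 6)*(p + sqrt(2))*(p + 7*sqrt(2))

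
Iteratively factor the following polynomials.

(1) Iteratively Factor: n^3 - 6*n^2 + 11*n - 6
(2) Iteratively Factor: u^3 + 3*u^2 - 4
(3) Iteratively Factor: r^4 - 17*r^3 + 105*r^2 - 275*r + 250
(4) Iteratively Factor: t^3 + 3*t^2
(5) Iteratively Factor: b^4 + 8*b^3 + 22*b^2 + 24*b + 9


(1) = (n - 1)*(n^2 - 5*n + 6) = (n - 3)*(n - 1)*(n - 2)
(2) = (u + 2)*(u^2 + u - 2) = (u - 1)*(u + 2)*(u + 2)
(3) = (r - 5)*(r^3 - 12*r^2 + 45*r - 50) = (r - 5)^2*(r^2 - 7*r + 10) = (r - 5)^3*(r - 2)
(4) = (t + 3)*(t^2) = t*(t + 3)*(t)
(5) = (b + 3)*(b^3 + 5*b^2 + 7*b + 3) = (b + 3)^2*(b^2 + 2*b + 1) = (b + 1)*(b + 3)^2*(b + 1)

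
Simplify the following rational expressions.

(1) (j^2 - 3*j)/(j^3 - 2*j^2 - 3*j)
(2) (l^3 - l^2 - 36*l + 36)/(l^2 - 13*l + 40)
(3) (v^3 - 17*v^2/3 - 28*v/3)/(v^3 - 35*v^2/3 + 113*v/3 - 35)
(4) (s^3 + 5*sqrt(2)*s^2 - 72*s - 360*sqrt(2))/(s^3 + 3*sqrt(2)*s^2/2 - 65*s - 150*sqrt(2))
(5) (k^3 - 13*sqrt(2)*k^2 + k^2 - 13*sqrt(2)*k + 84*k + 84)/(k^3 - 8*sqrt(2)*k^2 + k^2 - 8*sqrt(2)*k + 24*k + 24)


(1) = 1/(j + 1)
(2) = (l^3 - l^2 - 36*l + 36)/(l^2 - 13*l + 40)
(3) = (3*v^2 + 4*v)/(3*v^2 - 14*v + 15)
(4) = (2*s + 12*sqrt(2))/(2*s + 5*sqrt(2))
(5) = (k - 7*sqrt(2))/(k - 2*sqrt(2))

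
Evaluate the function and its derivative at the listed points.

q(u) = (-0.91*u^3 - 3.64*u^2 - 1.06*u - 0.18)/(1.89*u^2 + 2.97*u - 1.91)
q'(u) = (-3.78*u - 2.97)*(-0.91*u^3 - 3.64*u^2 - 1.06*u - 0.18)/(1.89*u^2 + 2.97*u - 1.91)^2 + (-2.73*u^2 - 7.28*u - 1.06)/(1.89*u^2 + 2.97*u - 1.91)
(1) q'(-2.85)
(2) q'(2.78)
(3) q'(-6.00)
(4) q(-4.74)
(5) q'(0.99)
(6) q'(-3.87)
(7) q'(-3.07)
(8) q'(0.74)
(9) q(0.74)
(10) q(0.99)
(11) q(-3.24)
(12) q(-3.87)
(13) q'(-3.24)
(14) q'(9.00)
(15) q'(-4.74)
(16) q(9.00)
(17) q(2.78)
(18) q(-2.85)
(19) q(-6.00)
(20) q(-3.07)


(1) = -2.28
(2) = -0.46
(3) = -0.55
(4) = 0.75
(5) = 0.79
(6) = -0.81
(7) = -1.57
(8) = 4.96
(9) = -2.51
(10) = -1.97
(11) = -0.48
(12) = 0.14
(13) = -1.28
(14) = -0.49
(15) = -0.63
(16) = -5.44
(17) = -2.42
(18) = -1.14
(19) = 1.48
(20) = -0.72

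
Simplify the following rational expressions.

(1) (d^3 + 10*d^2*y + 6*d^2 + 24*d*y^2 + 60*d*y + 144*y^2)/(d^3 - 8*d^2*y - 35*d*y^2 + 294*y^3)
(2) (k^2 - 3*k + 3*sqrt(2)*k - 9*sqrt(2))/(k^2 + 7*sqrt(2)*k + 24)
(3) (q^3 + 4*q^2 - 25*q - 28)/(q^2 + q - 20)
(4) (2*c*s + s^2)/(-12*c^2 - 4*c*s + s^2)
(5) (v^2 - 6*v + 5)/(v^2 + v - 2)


(1) = (d^2 + 4*d*y + 6*d + 24*y)/(d^2 - 14*d*y + 49*y^2)
(2) = (k - 3)/(k + 4*sqrt(2))
(3) = (q^2 + 8*q + 7)/(q + 5)
(4) = s/(-6*c + s)
(5) = (v - 5)/(v + 2)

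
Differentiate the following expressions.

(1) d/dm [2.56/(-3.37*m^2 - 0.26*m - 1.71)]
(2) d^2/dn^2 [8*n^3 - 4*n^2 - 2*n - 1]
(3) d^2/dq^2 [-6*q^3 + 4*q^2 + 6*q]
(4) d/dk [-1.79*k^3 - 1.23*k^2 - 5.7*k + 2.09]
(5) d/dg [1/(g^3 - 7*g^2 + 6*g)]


(1) = (17.2544*m + 0.6656)/(3.37*m^2 + 0.26*m + 1.71)^2
(2) = 48*n - 8
(3) = 8 - 36*q
(4) = -5.37*k^2 - 2.46*k - 5.7
(5) = (-3*g^2 + 14*g - 6)/(g^2*(g^2 - 7*g + 6)^2)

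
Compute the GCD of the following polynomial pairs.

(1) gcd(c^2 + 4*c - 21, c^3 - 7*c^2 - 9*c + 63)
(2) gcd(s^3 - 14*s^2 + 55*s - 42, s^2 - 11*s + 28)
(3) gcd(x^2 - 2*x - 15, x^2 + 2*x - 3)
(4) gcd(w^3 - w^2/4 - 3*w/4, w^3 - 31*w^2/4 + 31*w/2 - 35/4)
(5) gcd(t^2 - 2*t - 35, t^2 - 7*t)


(1) = c - 3
(2) = s - 7
(3) = gcd((x - 5)*(x + 3), (x - 1)*(x + 3)) = x + 3
(4) = gcd(w*(w - 1)*(w + 3/4), (w - 5)*(w - 7/4)*(w - 1)) = w - 1
(5) = t - 7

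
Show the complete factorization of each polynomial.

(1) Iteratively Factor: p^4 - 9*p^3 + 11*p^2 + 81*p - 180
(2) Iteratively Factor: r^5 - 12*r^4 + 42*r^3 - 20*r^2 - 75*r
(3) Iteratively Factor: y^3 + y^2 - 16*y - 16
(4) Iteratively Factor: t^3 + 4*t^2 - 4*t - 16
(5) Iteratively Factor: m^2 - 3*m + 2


(1) = (p - 5)*(p^3 - 4*p^2 - 9*p + 36) = (p - 5)*(p - 4)*(p^2 - 9) = (p - 5)*(p - 4)*(p - 3)*(p + 3)
(2) = (r + 1)*(r^4 - 13*r^3 + 55*r^2 - 75*r) = (r - 5)*(r + 1)*(r^3 - 8*r^2 + 15*r) = r*(r - 5)*(r + 1)*(r^2 - 8*r + 15) = r*(r - 5)*(r - 3)*(r + 1)*(r - 5)
(3) = (y - 4)*(y^2 + 5*y + 4) = (y - 4)*(y + 1)*(y + 4)
(4) = (t + 2)*(t^2 + 2*t - 8) = (t - 2)*(t + 2)*(t + 4)
(5) = (m - 1)*(m - 2)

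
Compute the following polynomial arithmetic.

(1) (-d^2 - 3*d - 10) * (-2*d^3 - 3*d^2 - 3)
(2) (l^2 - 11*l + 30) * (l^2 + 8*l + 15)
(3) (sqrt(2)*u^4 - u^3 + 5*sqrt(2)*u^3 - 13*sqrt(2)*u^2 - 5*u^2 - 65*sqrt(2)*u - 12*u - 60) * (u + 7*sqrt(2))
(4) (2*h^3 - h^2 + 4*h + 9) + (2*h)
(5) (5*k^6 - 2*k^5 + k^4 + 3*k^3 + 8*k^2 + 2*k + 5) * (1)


(1) = 2*d^5 + 9*d^4 + 29*d^3 + 33*d^2 + 9*d + 30
(2) = l^4 - 3*l^3 - 43*l^2 + 75*l + 450
(3) = sqrt(2)*u^5 + 5*sqrt(2)*u^4 + 13*u^4 - 20*sqrt(2)*u^3 + 65*u^3 - 194*u^2 - 100*sqrt(2)*u^2 - 970*u - 84*sqrt(2)*u - 420*sqrt(2)
(4) = 2*h^3 - h^2 + 6*h + 9
(5) = 5*k^6 - 2*k^5 + k^4 + 3*k^3 + 8*k^2 + 2*k + 5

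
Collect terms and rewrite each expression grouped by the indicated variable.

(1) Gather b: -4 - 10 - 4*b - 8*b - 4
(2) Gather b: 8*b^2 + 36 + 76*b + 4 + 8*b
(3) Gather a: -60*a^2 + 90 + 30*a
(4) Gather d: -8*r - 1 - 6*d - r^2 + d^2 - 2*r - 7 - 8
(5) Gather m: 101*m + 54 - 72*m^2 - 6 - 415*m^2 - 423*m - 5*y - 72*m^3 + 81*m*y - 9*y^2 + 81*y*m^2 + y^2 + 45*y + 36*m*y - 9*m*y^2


(1) = -12*b - 18
(2) = 8*b^2 + 84*b + 40
(3) = -60*a^2 + 30*a + 90
(4) = d^2 - 6*d - r^2 - 10*r - 16
(5) = -72*m^3 + m^2*(81*y - 487) + m*(-9*y^2 + 117*y - 322) - 8*y^2 + 40*y + 48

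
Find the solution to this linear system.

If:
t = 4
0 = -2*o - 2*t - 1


Then:
o = -9/2
t = 4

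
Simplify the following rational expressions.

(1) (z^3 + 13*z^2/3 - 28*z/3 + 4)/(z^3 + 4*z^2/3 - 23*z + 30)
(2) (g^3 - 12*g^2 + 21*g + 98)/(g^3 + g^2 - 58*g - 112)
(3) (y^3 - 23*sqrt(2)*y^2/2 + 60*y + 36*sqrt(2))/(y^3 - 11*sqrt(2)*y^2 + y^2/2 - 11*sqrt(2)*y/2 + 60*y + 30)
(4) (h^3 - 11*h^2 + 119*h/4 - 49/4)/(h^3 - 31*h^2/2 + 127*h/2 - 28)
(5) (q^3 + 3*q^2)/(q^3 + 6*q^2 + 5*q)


(1) = (3*z^2 - 5*z + 2)/(3*z^2 - 14*z + 15)
(2) = (g^2 - 14*g + 49)/(g^2 - g - 56)
(3) = (4*y^2 - 22*sqrt(2)*y - 24)/(4*y^2 + y*(2 - 20*sqrt(2)) - 10*sqrt(2))
(4) = (2*h - 7)/(2*h - 16)
(5) = (q^2 + 3*q)/(q^2 + 6*q + 5)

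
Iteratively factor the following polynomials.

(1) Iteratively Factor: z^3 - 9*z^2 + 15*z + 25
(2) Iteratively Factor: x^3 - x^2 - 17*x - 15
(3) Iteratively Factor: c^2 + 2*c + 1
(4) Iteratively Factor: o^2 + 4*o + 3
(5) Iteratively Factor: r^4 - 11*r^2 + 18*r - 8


(1) = (z + 1)*(z^2 - 10*z + 25) = (z - 5)*(z + 1)*(z - 5)
(2) = (x - 5)*(x^2 + 4*x + 3) = (x - 5)*(x + 3)*(x + 1)
(3) = (c + 1)*(c + 1)
(4) = (o + 1)*(o + 3)
(5) = (r - 1)*(r^3 + r^2 - 10*r + 8) = (r - 1)*(r + 4)*(r^2 - 3*r + 2) = (r - 1)^2*(r + 4)*(r - 2)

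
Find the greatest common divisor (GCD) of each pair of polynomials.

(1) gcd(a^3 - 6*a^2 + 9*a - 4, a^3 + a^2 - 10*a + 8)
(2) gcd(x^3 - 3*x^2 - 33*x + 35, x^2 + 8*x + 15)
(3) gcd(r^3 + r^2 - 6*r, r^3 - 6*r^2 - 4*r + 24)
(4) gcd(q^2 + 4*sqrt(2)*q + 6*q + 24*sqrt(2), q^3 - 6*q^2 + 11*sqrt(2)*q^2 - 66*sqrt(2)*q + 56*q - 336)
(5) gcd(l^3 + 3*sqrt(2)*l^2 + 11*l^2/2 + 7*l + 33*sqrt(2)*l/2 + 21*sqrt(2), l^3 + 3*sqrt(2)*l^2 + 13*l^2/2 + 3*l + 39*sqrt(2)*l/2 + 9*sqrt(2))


(1) = gcd((a - 4)*(a - 1)^2, (a - 2)*(a - 1)*(a + 4)) = a - 1
(2) = x + 5
(3) = gcd(r*(r - 2)*(r + 3), (r - 6)*(r - 2)*(r + 2)) = r - 2
(4) = q + 4*sqrt(2)
(5) = gcd((l + 2)*(l + 7/2)*(l + 3*sqrt(2)), (l + 1/2)*(l + 6)*(l + 3*sqrt(2))) = l + 3*sqrt(2)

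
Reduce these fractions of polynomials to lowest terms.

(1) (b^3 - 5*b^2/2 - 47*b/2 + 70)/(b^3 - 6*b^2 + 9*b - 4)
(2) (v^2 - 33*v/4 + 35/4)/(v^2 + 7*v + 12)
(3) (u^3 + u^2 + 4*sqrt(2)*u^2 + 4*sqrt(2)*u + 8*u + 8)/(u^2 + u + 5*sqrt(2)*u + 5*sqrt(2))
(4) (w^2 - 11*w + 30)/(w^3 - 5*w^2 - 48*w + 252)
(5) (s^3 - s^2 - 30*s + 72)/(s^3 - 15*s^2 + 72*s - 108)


(1) = (2*b^2 + 3*b - 35)/(2*b^2 - 4*b + 2)
(2) = (4*v^2 - 33*v + 35)/(4*v^2 + 28*v + 48)
(3) = (u^2 + 4*sqrt(2)*u + 8)/(u + 5*sqrt(2))
(4) = (w - 5)/(w^2 + w - 42)
(5) = (s^2 + 2*s - 24)/(s^2 - 12*s + 36)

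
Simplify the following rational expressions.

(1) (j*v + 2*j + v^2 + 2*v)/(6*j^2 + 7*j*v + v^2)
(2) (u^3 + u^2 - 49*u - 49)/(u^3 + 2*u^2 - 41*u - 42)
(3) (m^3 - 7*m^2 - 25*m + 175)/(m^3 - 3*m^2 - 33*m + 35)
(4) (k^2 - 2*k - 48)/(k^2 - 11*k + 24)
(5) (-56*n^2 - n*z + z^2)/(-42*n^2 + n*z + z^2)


(1) = (v + 2)/(6*j + v)
(2) = (u - 7)/(u - 6)
(3) = (m - 5)/(m - 1)
(4) = (k + 6)/(k - 3)
(5) = (-8*n + z)/(-6*n + z)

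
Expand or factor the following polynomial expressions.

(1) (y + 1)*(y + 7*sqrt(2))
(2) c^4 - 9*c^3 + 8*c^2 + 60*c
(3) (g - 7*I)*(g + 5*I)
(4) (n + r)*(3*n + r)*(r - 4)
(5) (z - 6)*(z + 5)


(1) = y^2 + y + 7*sqrt(2)*y + 7*sqrt(2)
(2) = c*(c - 6)*(c - 5)*(c + 2)
(3) = g^2 - 2*I*g + 35
(4) = 3*n^2*r - 12*n^2 + 4*n*r^2 - 16*n*r + r^3 - 4*r^2
(5) = z^2 - z - 30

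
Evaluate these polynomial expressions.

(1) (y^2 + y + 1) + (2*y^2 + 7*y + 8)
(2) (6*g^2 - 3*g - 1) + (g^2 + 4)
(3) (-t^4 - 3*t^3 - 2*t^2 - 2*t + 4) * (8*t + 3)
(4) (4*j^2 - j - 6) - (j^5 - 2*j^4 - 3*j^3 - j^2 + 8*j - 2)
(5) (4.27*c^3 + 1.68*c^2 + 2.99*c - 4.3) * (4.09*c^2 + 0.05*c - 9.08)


(1) = 3*y^2 + 8*y + 9
(2) = 7*g^2 - 3*g + 3
(3) = -8*t^5 - 27*t^4 - 25*t^3 - 22*t^2 + 26*t + 12
(4) = -j^5 + 2*j^4 + 3*j^3 + 5*j^2 - 9*j - 4
(5) = 17.4643*c^5 + 7.0847*c^4 - 26.4585*c^3 - 32.6919*c^2 - 27.3642*c + 39.044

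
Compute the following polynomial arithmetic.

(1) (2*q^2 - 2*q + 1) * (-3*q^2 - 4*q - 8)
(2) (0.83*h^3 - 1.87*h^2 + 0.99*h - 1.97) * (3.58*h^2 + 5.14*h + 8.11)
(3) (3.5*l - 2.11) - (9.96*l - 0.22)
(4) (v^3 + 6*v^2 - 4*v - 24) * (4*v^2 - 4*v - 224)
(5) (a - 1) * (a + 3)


(1) = -6*q^4 - 2*q^3 - 11*q^2 + 12*q - 8
(2) = 2.9714*h^5 - 2.4284*h^4 + 0.6637*h^3 - 17.1297*h^2 - 2.0969*h - 15.9767
(3) = -6.46*l - 1.89
(4) = 4*v^5 + 20*v^4 - 264*v^3 - 1424*v^2 + 992*v + 5376
(5) = a^2 + 2*a - 3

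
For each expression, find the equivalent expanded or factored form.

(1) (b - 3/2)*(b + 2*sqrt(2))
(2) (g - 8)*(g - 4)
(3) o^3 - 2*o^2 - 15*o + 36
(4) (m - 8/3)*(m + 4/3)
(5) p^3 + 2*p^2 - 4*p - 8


(1) = b^2 - 3*b/2 + 2*sqrt(2)*b - 3*sqrt(2)
(2) = g^2 - 12*g + 32
(3) = (o - 3)^2*(o + 4)
(4) = m^2 - 4*m/3 - 32/9
(5) = (p - 2)*(p + 2)^2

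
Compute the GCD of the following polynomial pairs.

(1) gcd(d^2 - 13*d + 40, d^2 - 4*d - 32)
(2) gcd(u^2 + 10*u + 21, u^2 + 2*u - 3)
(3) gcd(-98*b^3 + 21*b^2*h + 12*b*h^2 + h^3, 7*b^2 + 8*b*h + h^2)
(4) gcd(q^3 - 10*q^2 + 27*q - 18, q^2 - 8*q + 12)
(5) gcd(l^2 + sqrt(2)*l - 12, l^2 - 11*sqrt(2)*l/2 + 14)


(1) = gcd((d - 8)*(d - 5), (d - 8)*(d + 4)) = d - 8
(2) = gcd((u + 3)*(u + 7), (u - 1)*(u + 3)) = u + 3
(3) = 7*b + h
(4) = gcd((q - 6)*(q - 3)*(q - 1), (q - 6)*(q - 2)) = q - 6
(5) = gcd((l - 2*sqrt(2))*(l + 3*sqrt(2)), (l - 7*sqrt(2)/2)*(l - 2*sqrt(2))) = l - 2*sqrt(2)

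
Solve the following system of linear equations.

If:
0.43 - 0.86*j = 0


Then:
j = 0.50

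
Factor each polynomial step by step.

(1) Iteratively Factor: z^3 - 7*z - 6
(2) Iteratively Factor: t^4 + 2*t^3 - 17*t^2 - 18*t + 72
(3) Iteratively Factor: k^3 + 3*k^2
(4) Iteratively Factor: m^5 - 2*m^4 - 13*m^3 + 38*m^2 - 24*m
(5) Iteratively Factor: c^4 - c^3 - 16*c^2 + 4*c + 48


(1) = (z + 2)*(z^2 - 2*z - 3) = (z - 3)*(z + 2)*(z + 1)
(2) = (t + 3)*(t^3 - t^2 - 14*t + 24) = (t - 3)*(t + 3)*(t^2 + 2*t - 8) = (t - 3)*(t - 2)*(t + 3)*(t + 4)
(3) = (k)*(k^2 + 3*k) = k^2*(k + 3)
(4) = (m - 3)*(m^4 + m^3 - 10*m^2 + 8*m) = m*(m - 3)*(m^3 + m^2 - 10*m + 8) = m*(m - 3)*(m - 1)*(m^2 + 2*m - 8) = m*(m - 3)*(m - 2)*(m - 1)*(m + 4)
(5) = (c - 4)*(c^3 + 3*c^2 - 4*c - 12) = (c - 4)*(c + 2)*(c^2 + c - 6) = (c - 4)*(c + 2)*(c + 3)*(c - 2)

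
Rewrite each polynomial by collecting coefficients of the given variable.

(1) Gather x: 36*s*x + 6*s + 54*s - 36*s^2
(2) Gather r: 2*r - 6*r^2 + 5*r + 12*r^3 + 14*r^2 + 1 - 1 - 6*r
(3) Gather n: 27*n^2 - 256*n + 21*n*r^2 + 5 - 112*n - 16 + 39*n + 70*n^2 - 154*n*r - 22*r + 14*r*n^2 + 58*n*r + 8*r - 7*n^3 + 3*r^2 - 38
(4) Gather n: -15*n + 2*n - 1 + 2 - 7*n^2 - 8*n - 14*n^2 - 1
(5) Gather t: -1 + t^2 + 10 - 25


(1) = -36*s^2 + 36*s*x + 60*s
(2) = 12*r^3 + 8*r^2 + r
(3) = -7*n^3 + n^2*(14*r + 97) + n*(21*r^2 - 96*r - 329) + 3*r^2 - 14*r - 49
(4) = -21*n^2 - 21*n
(5) = t^2 - 16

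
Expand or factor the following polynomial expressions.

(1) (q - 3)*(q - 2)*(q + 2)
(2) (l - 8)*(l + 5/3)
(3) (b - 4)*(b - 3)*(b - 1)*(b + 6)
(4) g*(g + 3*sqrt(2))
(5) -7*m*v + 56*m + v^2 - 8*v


(1) = q^3 - 3*q^2 - 4*q + 12
(2) = l^2 - 19*l/3 - 40/3
(3) = b^4 - 2*b^3 - 29*b^2 + 102*b - 72
(4) = g^2 + 3*sqrt(2)*g
(5) = (-7*m + v)*(v - 8)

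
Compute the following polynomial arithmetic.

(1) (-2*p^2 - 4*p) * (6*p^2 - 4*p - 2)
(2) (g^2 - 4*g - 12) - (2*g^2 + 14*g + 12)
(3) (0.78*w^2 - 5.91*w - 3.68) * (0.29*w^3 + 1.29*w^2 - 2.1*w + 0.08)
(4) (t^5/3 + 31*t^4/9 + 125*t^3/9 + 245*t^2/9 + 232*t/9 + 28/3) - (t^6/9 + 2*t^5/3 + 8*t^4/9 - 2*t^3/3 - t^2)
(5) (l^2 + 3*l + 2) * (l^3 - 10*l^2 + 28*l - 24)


(1) = -12*p^4 - 16*p^3 + 20*p^2 + 8*p
(2) = -g^2 - 18*g - 24
(3) = 0.2262*w^5 - 0.7077*w^4 - 10.3291*w^3 + 7.7262*w^2 + 7.2552*w - 0.2944
(4) = -t^6/9 - t^5/3 + 23*t^4/9 + 131*t^3/9 + 254*t^2/9 + 232*t/9 + 28/3
(5) = l^5 - 7*l^4 + 40*l^2 - 16*l - 48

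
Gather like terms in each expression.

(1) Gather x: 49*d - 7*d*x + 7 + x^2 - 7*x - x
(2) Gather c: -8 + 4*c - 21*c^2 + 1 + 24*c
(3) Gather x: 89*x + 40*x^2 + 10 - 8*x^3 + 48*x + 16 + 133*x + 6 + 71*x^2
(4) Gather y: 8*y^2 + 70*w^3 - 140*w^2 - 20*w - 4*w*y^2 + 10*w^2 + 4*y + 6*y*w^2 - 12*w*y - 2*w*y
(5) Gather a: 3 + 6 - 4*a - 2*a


(1) = 49*d + x^2 + x*(-7*d - 8) + 7
(2) = -21*c^2 + 28*c - 7
(3) = -8*x^3 + 111*x^2 + 270*x + 32
(4) = 70*w^3 - 130*w^2 - 20*w + y^2*(8 - 4*w) + y*(6*w^2 - 14*w + 4)
(5) = 9 - 6*a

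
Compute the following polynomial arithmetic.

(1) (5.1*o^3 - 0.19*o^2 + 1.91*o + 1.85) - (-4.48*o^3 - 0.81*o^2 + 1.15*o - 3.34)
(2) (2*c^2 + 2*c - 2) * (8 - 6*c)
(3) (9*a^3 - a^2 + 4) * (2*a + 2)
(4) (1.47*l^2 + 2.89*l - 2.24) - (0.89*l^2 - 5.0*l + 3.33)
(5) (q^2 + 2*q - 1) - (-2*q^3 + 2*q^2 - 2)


(1) = 9.58*o^3 + 0.62*o^2 + 0.76*o + 5.19
(2) = -12*c^3 + 4*c^2 + 28*c - 16
(3) = 18*a^4 + 16*a^3 - 2*a^2 + 8*a + 8
(4) = 0.58*l^2 + 7.89*l - 5.57
(5) = 2*q^3 - q^2 + 2*q + 1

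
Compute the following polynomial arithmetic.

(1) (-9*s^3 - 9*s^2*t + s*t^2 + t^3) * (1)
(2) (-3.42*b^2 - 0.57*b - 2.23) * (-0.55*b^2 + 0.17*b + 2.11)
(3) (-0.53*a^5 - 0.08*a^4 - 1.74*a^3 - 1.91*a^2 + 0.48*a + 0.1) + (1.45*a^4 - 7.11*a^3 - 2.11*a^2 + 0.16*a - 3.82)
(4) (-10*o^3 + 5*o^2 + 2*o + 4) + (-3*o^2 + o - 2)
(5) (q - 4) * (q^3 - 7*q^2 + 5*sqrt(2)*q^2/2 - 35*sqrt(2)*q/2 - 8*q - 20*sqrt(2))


(1) = -9*s^3 - 9*s^2*t + s*t^2 + t^3
(2) = 1.881*b^4 - 0.2679*b^3 - 6.0866*b^2 - 1.5818*b - 4.7053
(3) = -0.53*a^5 + 1.37*a^4 - 8.85*a^3 - 4.02*a^2 + 0.64*a - 3.72
(4) = -10*o^3 + 2*o^2 + 3*o + 2
(5) = q^4 - 11*q^3 + 5*sqrt(2)*q^3/2 - 55*sqrt(2)*q^2/2 + 20*q^2 + 32*q + 50*sqrt(2)*q + 80*sqrt(2)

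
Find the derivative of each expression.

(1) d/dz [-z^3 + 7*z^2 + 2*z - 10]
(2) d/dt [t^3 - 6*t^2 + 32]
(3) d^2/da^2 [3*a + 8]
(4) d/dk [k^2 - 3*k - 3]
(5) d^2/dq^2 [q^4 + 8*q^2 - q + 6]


(1) = -3*z^2 + 14*z + 2
(2) = 3*t*(t - 4)
(3) = 0
(4) = 2*k - 3
(5) = 12*q^2 + 16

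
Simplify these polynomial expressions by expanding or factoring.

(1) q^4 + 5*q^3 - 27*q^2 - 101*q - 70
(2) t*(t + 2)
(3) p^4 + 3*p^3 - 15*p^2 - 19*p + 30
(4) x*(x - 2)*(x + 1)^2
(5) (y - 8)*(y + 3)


(1) = (q - 5)*(q + 1)*(q + 2)*(q + 7)
(2) = t^2 + 2*t
(3) = (p - 3)*(p - 1)*(p + 2)*(p + 5)
(4) = x^4 - 3*x^2 - 2*x
(5) = y^2 - 5*y - 24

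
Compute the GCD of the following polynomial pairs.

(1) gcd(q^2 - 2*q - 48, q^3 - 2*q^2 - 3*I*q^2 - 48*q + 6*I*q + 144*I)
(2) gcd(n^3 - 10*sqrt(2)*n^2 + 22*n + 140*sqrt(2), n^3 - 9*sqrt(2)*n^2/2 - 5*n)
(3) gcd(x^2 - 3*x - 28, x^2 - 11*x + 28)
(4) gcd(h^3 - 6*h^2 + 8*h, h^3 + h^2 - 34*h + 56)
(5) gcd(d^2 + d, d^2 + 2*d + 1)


(1) = gcd((q - 8)*(q + 6), (q - 8)*(q + 6)*(q - 3*I)) = q^2 - 2*q - 48
(2) = gcd((n - 7*sqrt(2))*(n - 5*sqrt(2))*(n + 2*sqrt(2)), n*(n - 5*sqrt(2))*(n + sqrt(2)/2)) = n - 5*sqrt(2)
(3) = x - 7
(4) = gcd(h*(h - 4)*(h - 2), (h - 4)*(h - 2)*(h + 7)) = h^2 - 6*h + 8
(5) = gcd(d*(d + 1), (d + 1)^2) = d + 1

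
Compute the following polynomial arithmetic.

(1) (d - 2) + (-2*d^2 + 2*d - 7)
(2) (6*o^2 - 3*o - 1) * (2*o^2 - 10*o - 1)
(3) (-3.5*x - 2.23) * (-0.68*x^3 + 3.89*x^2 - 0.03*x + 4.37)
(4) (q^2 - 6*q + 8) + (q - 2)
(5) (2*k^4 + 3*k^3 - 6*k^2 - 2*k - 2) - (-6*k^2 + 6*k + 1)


(1) = -2*d^2 + 3*d - 9
(2) = 12*o^4 - 66*o^3 + 22*o^2 + 13*o + 1
(3) = 2.38*x^4 - 12.0986*x^3 - 8.5697*x^2 - 15.2281*x - 9.7451
(4) = q^2 - 5*q + 6
(5) = 2*k^4 + 3*k^3 - 8*k - 3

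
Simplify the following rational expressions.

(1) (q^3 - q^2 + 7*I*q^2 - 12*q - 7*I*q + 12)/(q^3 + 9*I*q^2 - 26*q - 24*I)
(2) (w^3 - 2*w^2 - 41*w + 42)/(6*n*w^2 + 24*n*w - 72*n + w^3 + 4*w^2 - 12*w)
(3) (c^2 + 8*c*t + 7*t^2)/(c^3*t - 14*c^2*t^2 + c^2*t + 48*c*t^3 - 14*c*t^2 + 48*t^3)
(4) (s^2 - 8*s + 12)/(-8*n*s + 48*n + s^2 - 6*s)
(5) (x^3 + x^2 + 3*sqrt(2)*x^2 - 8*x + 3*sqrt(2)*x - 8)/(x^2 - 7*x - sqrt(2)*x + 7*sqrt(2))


(1) = (q - 1)/(q + 2*I)
(2) = (w^2 - 8*w + 7)/(6*n*w - 12*n + w^2 - 2*w)
(3) = (c^2 + 8*c*t + 7*t^2)/(c^3*t - 14*c^2*t^2 + c^2*t + 48*c*t^3 - 14*c*t^2 + 48*t^3)
(4) = (s - 2)/(-8*n + s)
(5) = (x^2 + x*(1 + 4*sqrt(2)) + 4*sqrt(2))/(x - 7)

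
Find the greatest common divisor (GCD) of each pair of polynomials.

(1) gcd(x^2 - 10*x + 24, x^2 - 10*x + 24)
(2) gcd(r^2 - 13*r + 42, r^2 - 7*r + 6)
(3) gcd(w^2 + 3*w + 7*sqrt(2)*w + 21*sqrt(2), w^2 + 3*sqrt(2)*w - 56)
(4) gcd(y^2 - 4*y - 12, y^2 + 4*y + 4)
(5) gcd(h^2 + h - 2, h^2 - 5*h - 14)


(1) = gcd((x - 6)*(x - 4), (x - 6)*(x - 4)) = x^2 - 10*x + 24
(2) = r - 6
(3) = gcd((w + 3)*(w + 7*sqrt(2)), (w - 4*sqrt(2))*(w + 7*sqrt(2))) = w + 7*sqrt(2)
(4) = y + 2
(5) = gcd((h - 1)*(h + 2), (h - 7)*(h + 2)) = h + 2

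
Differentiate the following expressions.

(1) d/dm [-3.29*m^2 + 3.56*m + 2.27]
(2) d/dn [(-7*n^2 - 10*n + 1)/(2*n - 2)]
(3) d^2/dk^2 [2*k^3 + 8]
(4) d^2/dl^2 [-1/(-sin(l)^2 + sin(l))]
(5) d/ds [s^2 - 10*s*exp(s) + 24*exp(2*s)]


(1) = 3.56 - 6.58*m
(2) = (-7*n^2 + 14*n + 9)/(2*(n^2 - 2*n + 1))
(3) = 12*k
(4) = (-4 - 1/sin(l) + 4/sin(l)^2 - 2/sin(l)^3)/(sin(l) - 1)^2
(5) = -10*s*exp(s) + 2*s + 48*exp(2*s) - 10*exp(s)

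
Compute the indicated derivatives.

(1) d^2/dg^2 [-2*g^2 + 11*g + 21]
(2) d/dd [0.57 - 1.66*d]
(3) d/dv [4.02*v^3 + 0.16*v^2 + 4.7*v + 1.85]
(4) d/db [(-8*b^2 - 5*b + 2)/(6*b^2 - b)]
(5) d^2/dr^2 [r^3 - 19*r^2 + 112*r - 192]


(1) = -4
(2) = -1.66000000000000
(3) = 12.06*v^2 + 0.32*v + 4.7
(4) = 2*(19*b^2 - 12*b + 1)/(b^2*(36*b^2 - 12*b + 1))
(5) = 6*r - 38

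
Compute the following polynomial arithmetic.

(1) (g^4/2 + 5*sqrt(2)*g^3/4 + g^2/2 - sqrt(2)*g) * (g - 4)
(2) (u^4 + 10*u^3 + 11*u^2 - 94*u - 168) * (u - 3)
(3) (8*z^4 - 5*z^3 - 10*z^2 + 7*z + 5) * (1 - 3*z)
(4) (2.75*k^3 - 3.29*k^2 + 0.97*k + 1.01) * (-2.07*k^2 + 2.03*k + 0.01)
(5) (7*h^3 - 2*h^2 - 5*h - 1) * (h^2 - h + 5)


(1) = g^5/2 - 2*g^4 + 5*sqrt(2)*g^4/4 - 5*sqrt(2)*g^3 + g^3/2 - 2*g^2 - sqrt(2)*g^2 + 4*sqrt(2)*g
(2) = u^5 + 7*u^4 - 19*u^3 - 127*u^2 + 114*u + 504
(3) = -24*z^5 + 23*z^4 + 25*z^3 - 31*z^2 - 8*z + 5
(4) = -5.6925*k^5 + 12.3928*k^4 - 8.6591*k^3 - 0.1545*k^2 + 2.06*k + 0.0101
(5) = 7*h^5 - 9*h^4 + 32*h^3 - 6*h^2 - 24*h - 5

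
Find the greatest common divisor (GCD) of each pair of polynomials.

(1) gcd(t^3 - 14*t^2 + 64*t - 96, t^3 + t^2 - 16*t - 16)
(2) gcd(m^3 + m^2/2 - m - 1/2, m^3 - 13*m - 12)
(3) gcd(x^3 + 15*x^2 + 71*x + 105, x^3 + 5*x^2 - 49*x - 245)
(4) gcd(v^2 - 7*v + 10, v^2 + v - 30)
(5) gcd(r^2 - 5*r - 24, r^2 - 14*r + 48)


(1) = t - 4
(2) = m + 1
(3) = x^2 + 12*x + 35
(4) = v - 5
(5) = r - 8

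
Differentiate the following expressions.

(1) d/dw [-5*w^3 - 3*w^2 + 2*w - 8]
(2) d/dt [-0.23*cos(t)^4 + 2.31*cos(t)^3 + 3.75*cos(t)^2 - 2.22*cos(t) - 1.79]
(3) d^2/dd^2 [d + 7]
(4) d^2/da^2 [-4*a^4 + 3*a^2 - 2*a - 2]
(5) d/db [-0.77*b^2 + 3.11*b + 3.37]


(1) = -15*w^2 - 6*w + 2
(2) = (0.92*cos(t)^3 - 6.93*cos(t)^2 - 7.5*cos(t) + 2.22)*sin(t)
(3) = 0
(4) = 6 - 48*a^2
(5) = 3.11 - 1.54*b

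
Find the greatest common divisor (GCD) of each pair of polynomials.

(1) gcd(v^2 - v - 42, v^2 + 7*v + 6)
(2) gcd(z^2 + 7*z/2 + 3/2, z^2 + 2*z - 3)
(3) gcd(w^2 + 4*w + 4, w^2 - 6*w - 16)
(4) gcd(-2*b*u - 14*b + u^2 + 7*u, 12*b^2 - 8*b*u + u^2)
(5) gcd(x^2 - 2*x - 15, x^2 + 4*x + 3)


(1) = v + 6
(2) = z + 3
(3) = gcd((w + 2)^2, (w - 8)*(w + 2)) = w + 2
(4) = gcd((-2*b + u)*(u + 7), (-6*b + u)*(-2*b + u)) = -2*b + u
(5) = x + 3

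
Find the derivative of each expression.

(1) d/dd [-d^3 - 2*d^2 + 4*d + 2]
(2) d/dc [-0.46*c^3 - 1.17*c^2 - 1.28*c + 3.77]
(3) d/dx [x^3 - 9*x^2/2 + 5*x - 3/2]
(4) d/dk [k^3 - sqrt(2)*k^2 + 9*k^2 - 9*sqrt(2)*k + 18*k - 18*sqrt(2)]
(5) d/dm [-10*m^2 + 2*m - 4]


(1) = -3*d^2 - 4*d + 4
(2) = -1.38*c^2 - 2.34*c - 1.28
(3) = 3*x^2 - 9*x + 5
(4) = 3*k^2 - 2*sqrt(2)*k + 18*k - 9*sqrt(2) + 18
(5) = 2 - 20*m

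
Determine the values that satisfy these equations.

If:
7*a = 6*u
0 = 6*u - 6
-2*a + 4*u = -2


Then:
No Solution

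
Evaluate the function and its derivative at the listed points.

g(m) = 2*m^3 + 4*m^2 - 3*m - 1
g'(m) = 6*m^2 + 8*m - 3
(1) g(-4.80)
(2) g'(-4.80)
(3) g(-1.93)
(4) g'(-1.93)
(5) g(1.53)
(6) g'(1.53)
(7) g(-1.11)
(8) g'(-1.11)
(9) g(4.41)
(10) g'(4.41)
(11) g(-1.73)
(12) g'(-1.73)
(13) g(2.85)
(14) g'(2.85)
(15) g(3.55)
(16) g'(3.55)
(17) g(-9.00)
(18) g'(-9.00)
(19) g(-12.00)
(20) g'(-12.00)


(1) = -115.62
(2) = 96.84
(3) = 5.31
(4) = 3.91
(5) = 10.94
(6) = 23.29
(7) = 4.52
(8) = -4.49
(9) = 235.09
(10) = 148.97
(11) = 5.81
(12) = 1.12
(13) = 69.24
(14) = 68.53
(15) = 128.24
(16) = 101.01
(17) = -1108.00
(18) = 411.00
(19) = -2845.00
(20) = 765.00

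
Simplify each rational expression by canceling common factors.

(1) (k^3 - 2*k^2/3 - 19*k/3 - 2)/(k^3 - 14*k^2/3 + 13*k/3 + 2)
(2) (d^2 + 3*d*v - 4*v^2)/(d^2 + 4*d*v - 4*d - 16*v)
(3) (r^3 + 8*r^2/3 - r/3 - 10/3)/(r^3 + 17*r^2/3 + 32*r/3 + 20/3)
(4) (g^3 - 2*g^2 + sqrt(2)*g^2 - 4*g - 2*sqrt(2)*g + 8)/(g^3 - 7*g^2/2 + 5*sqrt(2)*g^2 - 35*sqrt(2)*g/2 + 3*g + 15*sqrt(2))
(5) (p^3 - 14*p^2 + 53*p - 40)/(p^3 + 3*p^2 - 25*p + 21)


(1) = (k + 2)/(k - 2)
(2) = (d - v)/(d - 4)
(3) = (r - 1)/(r + 2)
(4) = (2*g^2 + 2*sqrt(2)*g - 8)/(2*g^2 + g*(-3 + 10*sqrt(2)) - 15*sqrt(2))
(5) = (p^2 - 13*p + 40)/(p^2 + 4*p - 21)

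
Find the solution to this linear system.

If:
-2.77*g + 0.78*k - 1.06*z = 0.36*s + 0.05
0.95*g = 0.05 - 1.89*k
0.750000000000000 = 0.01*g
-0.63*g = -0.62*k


Then:
No Solution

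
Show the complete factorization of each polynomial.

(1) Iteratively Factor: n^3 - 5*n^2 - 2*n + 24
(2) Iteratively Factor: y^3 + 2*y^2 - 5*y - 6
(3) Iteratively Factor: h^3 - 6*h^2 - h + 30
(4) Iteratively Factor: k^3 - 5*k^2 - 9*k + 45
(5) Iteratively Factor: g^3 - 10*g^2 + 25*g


(1) = (n + 2)*(n^2 - 7*n + 12) = (n - 4)*(n + 2)*(n - 3)
(2) = (y + 3)*(y^2 - y - 2) = (y - 2)*(y + 3)*(y + 1)
(3) = (h + 2)*(h^2 - 8*h + 15) = (h - 5)*(h + 2)*(h - 3)
(4) = (k - 5)*(k^2 - 9) = (k - 5)*(k + 3)*(k - 3)
(5) = (g - 5)*(g^2 - 5*g) = g*(g - 5)*(g - 5)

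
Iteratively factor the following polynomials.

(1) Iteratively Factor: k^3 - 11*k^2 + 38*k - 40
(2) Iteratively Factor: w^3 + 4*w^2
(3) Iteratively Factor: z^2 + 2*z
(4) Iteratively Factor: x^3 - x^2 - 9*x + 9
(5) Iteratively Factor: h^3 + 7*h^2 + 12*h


(1) = (k - 4)*(k^2 - 7*k + 10) = (k - 4)*(k - 2)*(k - 5)
(2) = (w + 4)*(w^2) = w*(w + 4)*(w)
(3) = (z + 2)*(z)
(4) = (x + 3)*(x^2 - 4*x + 3) = (x - 3)*(x + 3)*(x - 1)
(5) = (h + 3)*(h^2 + 4*h) = (h + 3)*(h + 4)*(h)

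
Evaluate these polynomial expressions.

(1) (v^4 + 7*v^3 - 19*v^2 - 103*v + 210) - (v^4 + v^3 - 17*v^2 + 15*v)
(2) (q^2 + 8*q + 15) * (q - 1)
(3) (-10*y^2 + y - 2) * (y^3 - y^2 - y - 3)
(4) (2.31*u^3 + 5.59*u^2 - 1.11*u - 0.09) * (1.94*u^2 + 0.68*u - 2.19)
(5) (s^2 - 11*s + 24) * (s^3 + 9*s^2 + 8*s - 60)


(1) = 6*v^3 - 2*v^2 - 118*v + 210
(2) = q^3 + 7*q^2 + 7*q - 15
(3) = -10*y^5 + 11*y^4 + 7*y^3 + 31*y^2 - y + 6
(4) = 4.4814*u^5 + 12.4154*u^4 - 3.4111*u^3 - 13.1715*u^2 + 2.3697*u + 0.1971
(5) = s^5 - 2*s^4 - 67*s^3 + 68*s^2 + 852*s - 1440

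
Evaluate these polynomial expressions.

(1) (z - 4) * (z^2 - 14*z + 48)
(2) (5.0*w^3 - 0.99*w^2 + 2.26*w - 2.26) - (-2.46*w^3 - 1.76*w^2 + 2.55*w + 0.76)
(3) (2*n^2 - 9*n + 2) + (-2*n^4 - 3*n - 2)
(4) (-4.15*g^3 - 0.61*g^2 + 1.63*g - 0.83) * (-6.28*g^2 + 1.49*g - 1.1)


(1) = z^3 - 18*z^2 + 104*z - 192
(2) = 7.46*w^3 + 0.77*w^2 - 0.29*w - 3.02
(3) = -2*n^4 + 2*n^2 - 12*n
(4) = 26.062*g^5 - 2.3527*g^4 - 6.5803*g^3 + 8.3121*g^2 - 3.0297*g + 0.913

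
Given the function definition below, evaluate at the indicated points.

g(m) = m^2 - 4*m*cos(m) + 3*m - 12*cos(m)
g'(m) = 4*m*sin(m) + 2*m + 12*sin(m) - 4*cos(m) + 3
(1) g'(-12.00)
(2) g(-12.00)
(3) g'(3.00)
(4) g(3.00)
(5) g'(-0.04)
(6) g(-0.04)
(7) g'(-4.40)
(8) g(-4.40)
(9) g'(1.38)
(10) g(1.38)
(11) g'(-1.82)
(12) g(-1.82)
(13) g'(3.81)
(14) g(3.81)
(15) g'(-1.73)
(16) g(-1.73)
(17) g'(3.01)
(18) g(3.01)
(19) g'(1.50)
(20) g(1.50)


(1) = -43.69
(2) = 138.38
(3) = 16.35
(4) = 41.76
(5) = -1.55
(6) = -11.95
(7) = -9.90
(8) = 4.44
(9) = 22.20
(10) = 2.72
(11) = -4.23
(12) = -0.98
(13) = -3.12
(14) = 47.32
(15) = -4.84
(16) = -1.39
(17) = 16.14
(18) = 41.92
(19) = 23.67
(20) = 5.48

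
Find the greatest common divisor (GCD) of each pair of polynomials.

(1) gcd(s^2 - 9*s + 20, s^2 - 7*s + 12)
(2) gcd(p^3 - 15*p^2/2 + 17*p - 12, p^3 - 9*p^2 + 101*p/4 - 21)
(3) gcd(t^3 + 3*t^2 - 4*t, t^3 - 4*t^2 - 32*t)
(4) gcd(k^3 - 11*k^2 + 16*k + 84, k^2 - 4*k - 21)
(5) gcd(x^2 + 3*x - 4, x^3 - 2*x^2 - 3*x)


(1) = gcd((s - 5)*(s - 4), (s - 4)*(s - 3)) = s - 4
(2) = p^2 - 11*p/2 + 6
(3) = t^2 + 4*t
(4) = k - 7
(5) = gcd((x - 1)*(x + 4), x*(x - 3)*(x + 1)) = 1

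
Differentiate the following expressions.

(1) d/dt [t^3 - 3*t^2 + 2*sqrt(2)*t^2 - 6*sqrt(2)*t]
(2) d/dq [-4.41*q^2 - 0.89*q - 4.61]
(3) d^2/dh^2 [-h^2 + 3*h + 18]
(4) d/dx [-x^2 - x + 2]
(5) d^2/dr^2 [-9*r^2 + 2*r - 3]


(1) = 3*t^2 - 6*t + 4*sqrt(2)*t - 6*sqrt(2)
(2) = -8.82*q - 0.89
(3) = -2
(4) = -2*x - 1
(5) = -18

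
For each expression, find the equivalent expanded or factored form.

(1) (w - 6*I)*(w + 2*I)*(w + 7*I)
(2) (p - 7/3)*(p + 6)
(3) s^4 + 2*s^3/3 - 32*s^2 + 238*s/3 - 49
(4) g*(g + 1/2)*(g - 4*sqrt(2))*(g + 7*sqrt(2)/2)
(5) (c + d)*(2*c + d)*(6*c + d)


(1) = w^3 + 3*I*w^2 + 40*w + 84*I
(2) = p^2 + 11*p/3 - 14
(3) = (s - 3)*(s - 7/3)*(s - 1)*(s + 7)
(4) = g^4 - sqrt(2)*g^3/2 + g^3/2 - 28*g^2 - sqrt(2)*g^2/4 - 14*g
(5) = 12*c^3 + 20*c^2*d + 9*c*d^2 + d^3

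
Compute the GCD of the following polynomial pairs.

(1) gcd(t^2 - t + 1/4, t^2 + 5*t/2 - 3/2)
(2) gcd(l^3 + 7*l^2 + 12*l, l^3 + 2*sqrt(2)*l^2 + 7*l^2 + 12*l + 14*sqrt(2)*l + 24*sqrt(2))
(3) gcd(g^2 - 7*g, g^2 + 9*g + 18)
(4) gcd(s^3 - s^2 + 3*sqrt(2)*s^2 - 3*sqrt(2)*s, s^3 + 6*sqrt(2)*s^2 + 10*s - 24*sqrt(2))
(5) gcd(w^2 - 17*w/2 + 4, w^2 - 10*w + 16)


(1) = t - 1/2
(2) = gcd(l*(l + 3)*(l + 4), (l + 3)*(l + 4)*(l + 2*sqrt(2))) = l^2 + 7*l + 12
(3) = 1
(4) = s + 3*sqrt(2)
(5) = gcd((w - 8)*(w - 1/2), (w - 8)*(w - 2)) = w - 8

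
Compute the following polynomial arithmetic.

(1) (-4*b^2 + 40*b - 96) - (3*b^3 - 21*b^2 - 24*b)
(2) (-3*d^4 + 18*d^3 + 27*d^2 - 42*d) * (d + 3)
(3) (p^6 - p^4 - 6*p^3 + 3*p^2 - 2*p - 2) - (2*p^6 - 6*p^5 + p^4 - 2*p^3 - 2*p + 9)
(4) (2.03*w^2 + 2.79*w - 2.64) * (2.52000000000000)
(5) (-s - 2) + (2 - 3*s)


(1) = -3*b^3 + 17*b^2 + 64*b - 96
(2) = -3*d^5 + 9*d^4 + 81*d^3 + 39*d^2 - 126*d
(3) = -p^6 + 6*p^5 - 2*p^4 - 4*p^3 + 3*p^2 - 11
(4) = 5.1156*w^2 + 7.0308*w - 6.6528
(5) = -4*s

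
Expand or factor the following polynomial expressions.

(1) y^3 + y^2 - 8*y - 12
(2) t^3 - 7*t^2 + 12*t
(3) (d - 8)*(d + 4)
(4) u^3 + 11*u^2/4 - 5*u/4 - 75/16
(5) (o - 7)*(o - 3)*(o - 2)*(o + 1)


(1) = (y - 3)*(y + 2)^2
(2) = t*(t - 4)*(t - 3)
(3) = d^2 - 4*d - 32
(4) = (u - 5/4)*(u + 3/2)*(u + 5/2)
(5) = o^4 - 11*o^3 + 29*o^2 - o - 42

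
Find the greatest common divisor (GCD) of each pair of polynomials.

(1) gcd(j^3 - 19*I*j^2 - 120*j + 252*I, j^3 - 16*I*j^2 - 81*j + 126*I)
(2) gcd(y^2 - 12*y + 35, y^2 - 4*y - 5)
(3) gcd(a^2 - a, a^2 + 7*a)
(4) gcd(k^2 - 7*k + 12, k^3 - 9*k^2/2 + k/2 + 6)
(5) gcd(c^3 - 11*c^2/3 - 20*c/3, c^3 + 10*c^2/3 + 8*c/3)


(1) = j^2 - 13*I*j - 42
(2) = gcd((y - 7)*(y - 5), (y - 5)*(y + 1)) = y - 5
(3) = gcd(a*(a - 1), a*(a + 7)) = a
(4) = gcd((k - 4)*(k - 3), (k - 4)*(k - 3/2)*(k + 1)) = k - 4
(5) = gcd(c*(c - 5)*(c + 4/3), c*(c + 4/3)*(c + 2)) = c^2 + 4*c/3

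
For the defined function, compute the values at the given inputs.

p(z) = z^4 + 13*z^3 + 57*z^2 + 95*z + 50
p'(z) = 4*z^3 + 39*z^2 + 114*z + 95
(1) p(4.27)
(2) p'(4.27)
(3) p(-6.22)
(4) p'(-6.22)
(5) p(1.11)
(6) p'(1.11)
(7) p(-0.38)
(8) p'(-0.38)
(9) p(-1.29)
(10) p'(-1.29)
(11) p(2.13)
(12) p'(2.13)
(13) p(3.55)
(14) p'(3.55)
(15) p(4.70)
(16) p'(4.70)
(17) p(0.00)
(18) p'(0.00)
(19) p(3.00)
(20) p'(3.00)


(1) = 2839.47
(2) = 1604.28
(3) = 32.79
(4) = -67.80
(5) = 244.98
(6) = 275.06
(7) = 21.44
(8) = 57.09
(9) = -2.83
(10) = 4.25
(11) = 657.16
(12) = 553.41
(13) = 1846.02
(14) = 1170.15
(15) = 3593.30
(16) = 1907.60
(17) = 50.00
(18) = 95.00
(19) = 1280.00
(20) = 896.00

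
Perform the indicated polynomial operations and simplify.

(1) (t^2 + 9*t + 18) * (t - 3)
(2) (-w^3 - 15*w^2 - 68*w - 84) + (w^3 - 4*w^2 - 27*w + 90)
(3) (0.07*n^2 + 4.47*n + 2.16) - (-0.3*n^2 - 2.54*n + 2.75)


(1) = t^3 + 6*t^2 - 9*t - 54
(2) = -19*w^2 - 95*w + 6
(3) = 0.37*n^2 + 7.01*n - 0.59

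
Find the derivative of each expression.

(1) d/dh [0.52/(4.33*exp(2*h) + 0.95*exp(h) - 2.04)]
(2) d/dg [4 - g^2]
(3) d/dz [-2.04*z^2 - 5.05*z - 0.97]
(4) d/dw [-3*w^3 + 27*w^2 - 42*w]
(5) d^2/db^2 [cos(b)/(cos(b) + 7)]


(1) = (-4.5032*exp(h) - 0.494)*exp(h)/(4.33*exp(2*h) + 0.95*exp(h) - 2.04)^2
(2) = -2*g
(3) = -4.08*z - 5.05
(4) = -9*w^2 + 54*w - 42
(5) = 7*(cos(b)^2 - 7*cos(b) - 2)/(cos(b) + 7)^3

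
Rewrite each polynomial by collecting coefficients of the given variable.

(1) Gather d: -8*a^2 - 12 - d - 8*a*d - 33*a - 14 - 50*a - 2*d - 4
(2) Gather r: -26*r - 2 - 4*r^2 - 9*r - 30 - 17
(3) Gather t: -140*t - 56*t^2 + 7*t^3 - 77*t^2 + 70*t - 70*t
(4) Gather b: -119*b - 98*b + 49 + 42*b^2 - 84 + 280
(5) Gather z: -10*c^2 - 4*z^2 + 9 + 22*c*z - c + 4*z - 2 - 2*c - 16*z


(1) = -8*a^2 - 83*a + d*(-8*a - 3) - 30
(2) = -4*r^2 - 35*r - 49
(3) = 7*t^3 - 133*t^2 - 140*t
(4) = 42*b^2 - 217*b + 245
(5) = -10*c^2 - 3*c - 4*z^2 + z*(22*c - 12) + 7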